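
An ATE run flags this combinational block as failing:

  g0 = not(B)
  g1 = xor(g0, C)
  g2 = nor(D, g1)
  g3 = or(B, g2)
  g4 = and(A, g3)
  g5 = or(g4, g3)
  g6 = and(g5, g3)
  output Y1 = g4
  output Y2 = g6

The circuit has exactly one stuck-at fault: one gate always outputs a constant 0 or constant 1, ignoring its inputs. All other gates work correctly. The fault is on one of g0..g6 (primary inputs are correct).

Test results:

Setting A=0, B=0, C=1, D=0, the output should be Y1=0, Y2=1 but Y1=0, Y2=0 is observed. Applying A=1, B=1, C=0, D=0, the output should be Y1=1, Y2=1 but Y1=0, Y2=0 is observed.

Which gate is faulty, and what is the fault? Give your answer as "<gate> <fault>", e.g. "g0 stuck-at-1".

g3 stuck-at-0

Fault-free values for test 1 (A=0, B=0, C=1, D=0): g0=1, g1=0, g2=1, g3=1, g4=0, g5=1, g6=1, giving Y1=0, Y2=1. Observed Y1=0, Y2=0.
Test 1: faults giving observed Y1=0, Y2=0 are {g0 stuck-at-0, g1 stuck-at-1, g2 stuck-at-0, g3 stuck-at-0, g5 stuck-at-0, g6 stuck-at-0}.
Test 2 (A=1, B=1, C=0, D=0): fault-free g0=0, g1=0, g2=1, g3=1, g4=1, g5=1, g6=1 → Y1=1, Y2=1; observed Y1=0, Y2=0. Eliminates g0 stuck-at-0, g1 stuck-at-1, g2 stuck-at-0, g5 stuck-at-0, g6 stuck-at-0.
Only g3 stuck-at-0 is consistent with every test.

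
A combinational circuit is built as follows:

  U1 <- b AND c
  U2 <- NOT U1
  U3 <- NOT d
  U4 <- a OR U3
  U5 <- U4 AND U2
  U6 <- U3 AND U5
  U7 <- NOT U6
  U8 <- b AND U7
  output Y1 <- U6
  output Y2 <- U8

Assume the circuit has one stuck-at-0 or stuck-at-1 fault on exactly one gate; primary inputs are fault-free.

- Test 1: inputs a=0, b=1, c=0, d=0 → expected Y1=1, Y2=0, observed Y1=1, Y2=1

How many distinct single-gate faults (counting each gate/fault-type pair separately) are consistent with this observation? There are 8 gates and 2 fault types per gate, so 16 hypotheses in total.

2

Fault-free: U1=0, U2=1, U3=1, U4=1, U5=1, U6=1, U7=0, U8=0 → Y1=1, Y2=0. Observed Y1=1, Y2=1.
  U1: none of the 2 fault types match ✗
  U2: none of the 2 fault types match ✗
  U3: none of the 2 fault types match ✗
  U4: none of the 2 fault types match ✗
  U5: none of the 2 fault types match ✗
  U6: none of the 2 fault types match ✗
  U7: stuck-at-1 ✓; others ✗
  U8: stuck-at-1 ✓; others ✗
Consistent faults: {U7 stuck-at-1, U8 stuck-at-1} — 2 in all.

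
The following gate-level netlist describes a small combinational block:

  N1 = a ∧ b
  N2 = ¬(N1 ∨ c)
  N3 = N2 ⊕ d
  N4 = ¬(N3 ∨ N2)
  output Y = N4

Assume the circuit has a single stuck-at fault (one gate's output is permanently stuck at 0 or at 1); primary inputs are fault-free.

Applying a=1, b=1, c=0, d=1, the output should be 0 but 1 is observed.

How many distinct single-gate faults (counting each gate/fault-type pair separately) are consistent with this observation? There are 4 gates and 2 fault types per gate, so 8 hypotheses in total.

Fault-free: N1=1, N2=0, N3=1, N4=0 → 0. Observed 1.
  N1 stuck-at-0: output 0 ✗
  N1 stuck-at-1: output 0 ✗
  N2 stuck-at-0: output 0 ✗
  N2 stuck-at-1: output 0 ✗
  N3 stuck-at-0: output 1 ✓
  N3 stuck-at-1: output 0 ✗
  N4 stuck-at-0: output 0 ✗
  N4 stuck-at-1: output 1 ✓
Consistent faults: {N3 stuck-at-0, N4 stuck-at-1} — 2 in all.

2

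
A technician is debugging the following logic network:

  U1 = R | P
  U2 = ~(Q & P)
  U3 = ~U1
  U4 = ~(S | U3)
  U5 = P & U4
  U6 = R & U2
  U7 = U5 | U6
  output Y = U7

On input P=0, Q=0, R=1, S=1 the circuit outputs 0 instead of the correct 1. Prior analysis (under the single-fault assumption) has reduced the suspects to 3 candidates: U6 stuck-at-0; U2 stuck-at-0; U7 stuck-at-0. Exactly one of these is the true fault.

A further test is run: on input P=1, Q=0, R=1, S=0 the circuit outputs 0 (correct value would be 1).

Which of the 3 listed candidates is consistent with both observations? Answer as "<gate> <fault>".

U7 stuck-at-0

Evaluate each candidate on input P=1, Q=0, R=1, S=0:
  U6 stuck-at-0: U1=1, U2=1, U3=0, U4=1, U5=1, U6=0 [stuck-at-0], U7=1 → 1 — eliminated
  U2 stuck-at-0: U1=1, U2=0 [stuck-at-0], U3=0, U4=1, U5=1, U6=0, U7=1 → 1 — eliminated
  U7 stuck-at-0: U1=1, U2=1, U3=0, U4=1, U5=1, U6=1, U7=0 [stuck-at-0] → 0 — matches
Only U7 stuck-at-0 reproduces the observed 0.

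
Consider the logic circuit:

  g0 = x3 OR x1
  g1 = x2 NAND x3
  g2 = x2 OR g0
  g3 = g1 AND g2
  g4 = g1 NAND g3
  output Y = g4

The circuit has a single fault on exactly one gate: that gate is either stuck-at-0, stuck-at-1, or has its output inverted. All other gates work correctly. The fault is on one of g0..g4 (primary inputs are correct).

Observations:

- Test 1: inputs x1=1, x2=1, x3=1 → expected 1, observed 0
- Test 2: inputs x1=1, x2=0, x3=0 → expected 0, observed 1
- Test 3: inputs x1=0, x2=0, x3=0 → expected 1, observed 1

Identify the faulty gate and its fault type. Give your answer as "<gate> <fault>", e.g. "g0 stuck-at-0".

Fault-free values for test 1 (x1=1, x2=1, x3=1): g0=1, g1=0, g2=1, g3=0, g4=1, giving Y=1. Observed 0.
Test 1: faults giving observed 0 are {g1 stuck-at-1, g1 inverted output, g4 stuck-at-0, g4 inverted output}.
Test 2 (x1=1, x2=0, x3=0): fault-free g0=1, g1=1, g2=1, g3=1, g4=0 → 0; observed 1. Eliminates g1 stuck-at-1, g4 stuck-at-0.
Test 3 (x1=0, x2=0, x3=0): fault-free g0=0, g1=1, g2=0, g3=0, g4=1 → 1; observed 1. Eliminates g4 inverted output.
Only g1 inverted output is consistent with every test.

g1 inverted output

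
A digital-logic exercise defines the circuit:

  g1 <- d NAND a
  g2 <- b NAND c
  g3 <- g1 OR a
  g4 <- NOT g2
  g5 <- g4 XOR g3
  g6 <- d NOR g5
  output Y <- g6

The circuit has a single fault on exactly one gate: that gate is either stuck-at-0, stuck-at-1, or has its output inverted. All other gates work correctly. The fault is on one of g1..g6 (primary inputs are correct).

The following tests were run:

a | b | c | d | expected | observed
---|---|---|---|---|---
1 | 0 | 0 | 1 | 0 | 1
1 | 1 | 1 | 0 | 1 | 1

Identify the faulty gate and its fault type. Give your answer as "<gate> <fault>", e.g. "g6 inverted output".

Fault-free values for test 1 (a=1, b=0, c=0, d=1): g1=0, g2=1, g3=1, g4=0, g5=1, g6=0, giving Y=0. Observed 1.
Test 1: faults giving observed 1 are {g6 stuck-at-1, g6 inverted output}.
Test 2 (a=1, b=1, c=1, d=0): fault-free g1=1, g2=0, g3=1, g4=1, g5=0, g6=1 → 1; observed 1. Eliminates g6 inverted output.
Only g6 stuck-at-1 is consistent with every test.

g6 stuck-at-1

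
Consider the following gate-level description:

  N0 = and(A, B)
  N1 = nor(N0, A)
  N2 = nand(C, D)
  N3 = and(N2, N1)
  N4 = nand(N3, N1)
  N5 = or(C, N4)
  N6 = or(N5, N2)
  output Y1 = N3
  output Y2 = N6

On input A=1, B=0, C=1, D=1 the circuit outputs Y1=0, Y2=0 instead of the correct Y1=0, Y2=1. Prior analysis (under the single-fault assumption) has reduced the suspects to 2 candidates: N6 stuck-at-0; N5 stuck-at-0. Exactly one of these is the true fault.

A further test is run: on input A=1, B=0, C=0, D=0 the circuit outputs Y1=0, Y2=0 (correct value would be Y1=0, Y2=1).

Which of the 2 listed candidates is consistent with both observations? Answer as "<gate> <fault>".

N6 stuck-at-0

Evaluate each candidate on input A=1, B=0, C=0, D=0:
  N6 stuck-at-0: N0=0, N1=0, N2=1, N3=0, N4=1, N5=1, N6=0 [stuck-at-0] → Y1=0, Y2=0 — matches
  N5 stuck-at-0: N0=0, N1=0, N2=1, N3=0, N4=1, N5=0 [stuck-at-0], N6=1 → Y1=0, Y2=1 — eliminated
Only N6 stuck-at-0 reproduces the observed Y1=0, Y2=0.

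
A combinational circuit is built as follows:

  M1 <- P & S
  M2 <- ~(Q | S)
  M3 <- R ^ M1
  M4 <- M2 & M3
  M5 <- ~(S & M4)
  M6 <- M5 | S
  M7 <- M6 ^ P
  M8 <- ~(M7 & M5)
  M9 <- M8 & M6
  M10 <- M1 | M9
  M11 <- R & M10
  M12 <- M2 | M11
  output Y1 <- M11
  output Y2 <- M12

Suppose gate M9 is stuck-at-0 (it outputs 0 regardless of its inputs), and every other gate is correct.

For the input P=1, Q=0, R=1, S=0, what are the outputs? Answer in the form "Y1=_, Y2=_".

Propagate with M9 forced: M1=0, M2=1, M3=1, M4=1, M5=1, M6=1, M7=0, M8=1, M9=0 [stuck-at-0], M10=0, M11=0, M12=1.
So the outputs are Y1=0, Y2=1. (Without the fault they would be Y1=1, Y2=1.)

Y1=0, Y2=1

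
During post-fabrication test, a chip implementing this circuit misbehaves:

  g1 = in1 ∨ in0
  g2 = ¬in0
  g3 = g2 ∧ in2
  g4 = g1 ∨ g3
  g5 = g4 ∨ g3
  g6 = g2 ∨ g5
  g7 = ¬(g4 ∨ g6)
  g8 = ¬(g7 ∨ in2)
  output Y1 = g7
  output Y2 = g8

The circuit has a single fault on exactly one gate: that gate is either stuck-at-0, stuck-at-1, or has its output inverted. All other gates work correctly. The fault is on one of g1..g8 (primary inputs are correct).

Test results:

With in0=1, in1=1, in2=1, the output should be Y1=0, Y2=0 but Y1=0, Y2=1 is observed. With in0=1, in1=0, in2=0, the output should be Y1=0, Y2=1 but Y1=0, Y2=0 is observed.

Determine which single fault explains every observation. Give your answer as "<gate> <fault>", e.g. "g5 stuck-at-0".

Fault-free values for test 1 (in0=1, in1=1, in2=1): g1=1, g2=0, g3=0, g4=1, g5=1, g6=1, g7=0, g8=0, giving Y1=0, Y2=0. Observed Y1=0, Y2=1.
Test 1: faults giving observed Y1=0, Y2=1 are {g8 stuck-at-1, g8 inverted output}.
Test 2 (in0=1, in1=0, in2=0): fault-free g1=1, g2=0, g3=0, g4=1, g5=1, g6=1, g7=0, g8=1 → Y1=0, Y2=1; observed Y1=0, Y2=0. Eliminates g8 stuck-at-1.
Only g8 inverted output is consistent with every test.

g8 inverted output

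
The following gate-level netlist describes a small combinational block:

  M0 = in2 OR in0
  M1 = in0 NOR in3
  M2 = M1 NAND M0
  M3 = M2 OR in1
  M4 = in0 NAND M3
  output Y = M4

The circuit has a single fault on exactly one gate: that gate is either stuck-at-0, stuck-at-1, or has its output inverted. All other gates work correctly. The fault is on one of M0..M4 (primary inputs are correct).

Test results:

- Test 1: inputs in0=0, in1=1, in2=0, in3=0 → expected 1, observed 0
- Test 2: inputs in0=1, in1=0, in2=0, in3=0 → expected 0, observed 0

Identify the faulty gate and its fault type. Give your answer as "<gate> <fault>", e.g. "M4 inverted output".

M4 stuck-at-0

Fault-free values for test 1 (in0=0, in1=1, in2=0, in3=0): M0=0, M1=1, M2=1, M3=1, M4=1, giving Y=1. Observed 0.
Test 1: faults giving observed 0 are {M4 stuck-at-0, M4 inverted output}.
Test 2 (in0=1, in1=0, in2=0, in3=0): fault-free M0=1, M1=0, M2=1, M3=1, M4=0 → 0; observed 0. Eliminates M4 inverted output.
Only M4 stuck-at-0 is consistent with every test.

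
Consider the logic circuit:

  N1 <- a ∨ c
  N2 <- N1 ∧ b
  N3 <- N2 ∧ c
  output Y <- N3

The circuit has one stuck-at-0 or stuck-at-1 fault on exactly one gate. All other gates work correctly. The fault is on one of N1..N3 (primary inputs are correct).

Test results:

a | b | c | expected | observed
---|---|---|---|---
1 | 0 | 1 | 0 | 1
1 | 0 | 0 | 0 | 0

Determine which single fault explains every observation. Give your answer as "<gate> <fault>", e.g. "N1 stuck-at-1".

Fault-free values for test 1 (a=1, b=0, c=1): N1=1, N2=0, N3=0, giving Y=0. Observed 1.
Test 1: faults giving observed 1 are {N2 stuck-at-1, N3 stuck-at-1}.
Test 2 (a=1, b=0, c=0): fault-free N1=1, N2=0, N3=0 → 0; observed 0. Eliminates N3 stuck-at-1.
Only N2 stuck-at-1 is consistent with every test.

N2 stuck-at-1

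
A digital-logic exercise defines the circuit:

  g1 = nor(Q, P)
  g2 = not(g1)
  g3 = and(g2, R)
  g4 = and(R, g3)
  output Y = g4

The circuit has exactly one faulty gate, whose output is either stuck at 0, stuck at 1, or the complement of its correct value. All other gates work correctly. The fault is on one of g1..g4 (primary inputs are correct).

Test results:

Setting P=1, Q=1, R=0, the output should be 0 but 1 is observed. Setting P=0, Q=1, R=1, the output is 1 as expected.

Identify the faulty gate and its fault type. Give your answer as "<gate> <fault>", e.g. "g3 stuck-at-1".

g4 stuck-at-1

Fault-free values for test 1 (P=1, Q=1, R=0): g1=0, g2=1, g3=0, g4=0, giving Y=0. Observed 1.
Test 1: faults giving observed 1 are {g4 stuck-at-1, g4 inverted output}.
Test 2 (P=0, Q=1, R=1): fault-free g1=0, g2=1, g3=1, g4=1 → 1; observed 1. Eliminates g4 inverted output.
Only g4 stuck-at-1 is consistent with every test.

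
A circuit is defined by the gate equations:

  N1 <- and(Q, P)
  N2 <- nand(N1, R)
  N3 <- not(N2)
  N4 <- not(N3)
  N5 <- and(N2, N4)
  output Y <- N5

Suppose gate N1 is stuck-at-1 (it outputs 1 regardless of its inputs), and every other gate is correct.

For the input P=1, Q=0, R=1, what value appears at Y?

Propagate with N1 forced: N1=1 [stuck-at-1], N2=0, N3=1, N4=0, N5=0.
So Y = 0. (Without the fault it would be 1.)

0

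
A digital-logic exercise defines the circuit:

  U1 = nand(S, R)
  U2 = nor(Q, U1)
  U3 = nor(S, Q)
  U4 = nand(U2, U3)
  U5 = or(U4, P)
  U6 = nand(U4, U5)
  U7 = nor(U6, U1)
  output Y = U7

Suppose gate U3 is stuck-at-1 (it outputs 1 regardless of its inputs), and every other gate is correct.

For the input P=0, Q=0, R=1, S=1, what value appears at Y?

Propagate with U3 forced: U1=0, U2=1, U3=1 [stuck-at-1], U4=0, U5=0, U6=1, U7=0.
So Y = 0. (Without the fault it would be 1.)

0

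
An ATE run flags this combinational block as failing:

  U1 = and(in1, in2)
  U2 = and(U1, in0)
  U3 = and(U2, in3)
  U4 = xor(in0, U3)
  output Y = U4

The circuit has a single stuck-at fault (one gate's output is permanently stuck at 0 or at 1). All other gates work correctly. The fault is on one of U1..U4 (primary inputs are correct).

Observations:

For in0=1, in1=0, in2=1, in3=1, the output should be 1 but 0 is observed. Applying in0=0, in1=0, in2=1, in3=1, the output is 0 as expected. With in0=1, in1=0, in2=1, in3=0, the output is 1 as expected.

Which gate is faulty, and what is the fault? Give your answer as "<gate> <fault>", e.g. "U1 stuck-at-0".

U1 stuck-at-1

Fault-free values for test 1 (in0=1, in1=0, in2=1, in3=1): U1=0, U2=0, U3=0, U4=1, giving Y=1. Observed 0.
Test 1: faults giving observed 0 are {U1 stuck-at-1, U2 stuck-at-1, U3 stuck-at-1, U4 stuck-at-0}.
Test 2 (in0=0, in1=0, in2=1, in3=1): fault-free U1=0, U2=0, U3=0, U4=0 → 0; observed 0. Eliminates U2 stuck-at-1, U3 stuck-at-1.
Test 3 (in0=1, in1=0, in2=1, in3=0): fault-free U1=0, U2=0, U3=0, U4=1 → 1; observed 1. Eliminates U4 stuck-at-0.
Only U1 stuck-at-1 is consistent with every test.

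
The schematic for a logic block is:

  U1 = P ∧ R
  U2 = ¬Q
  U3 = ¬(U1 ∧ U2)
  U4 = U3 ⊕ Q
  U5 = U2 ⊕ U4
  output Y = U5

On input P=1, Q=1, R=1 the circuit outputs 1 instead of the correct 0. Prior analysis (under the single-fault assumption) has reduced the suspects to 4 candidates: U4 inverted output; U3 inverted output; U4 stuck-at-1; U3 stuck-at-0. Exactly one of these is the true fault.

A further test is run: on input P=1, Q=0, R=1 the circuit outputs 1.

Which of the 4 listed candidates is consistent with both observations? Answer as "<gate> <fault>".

U3 stuck-at-0

Evaluate each candidate on input P=1, Q=0, R=1:
  U4 inverted output: U1=1, U2=1, U3=0, U4=1 [inverted output], U5=0 → 0 — eliminated
  U3 inverted output: U1=1, U2=1, U3=1 [inverted output], U4=1, U5=0 → 0 — eliminated
  U4 stuck-at-1: U1=1, U2=1, U3=0, U4=1 [stuck-at-1], U5=0 → 0 — eliminated
  U3 stuck-at-0: U1=1, U2=1, U3=0 [stuck-at-0], U4=0, U5=1 → 1 — matches
Only U3 stuck-at-0 reproduces the observed 1.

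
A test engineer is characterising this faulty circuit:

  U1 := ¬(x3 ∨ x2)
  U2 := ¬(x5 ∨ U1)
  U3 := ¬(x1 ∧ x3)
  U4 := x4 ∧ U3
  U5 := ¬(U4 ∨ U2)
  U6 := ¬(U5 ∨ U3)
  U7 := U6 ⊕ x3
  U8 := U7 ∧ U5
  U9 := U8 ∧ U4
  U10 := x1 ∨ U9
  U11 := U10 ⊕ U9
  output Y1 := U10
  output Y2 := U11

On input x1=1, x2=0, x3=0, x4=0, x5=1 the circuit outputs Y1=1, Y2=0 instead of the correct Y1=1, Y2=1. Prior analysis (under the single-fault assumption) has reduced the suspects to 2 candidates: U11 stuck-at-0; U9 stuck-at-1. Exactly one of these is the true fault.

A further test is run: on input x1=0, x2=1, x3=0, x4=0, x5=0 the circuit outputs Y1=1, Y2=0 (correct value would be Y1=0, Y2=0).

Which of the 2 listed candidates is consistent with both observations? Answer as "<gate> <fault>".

Evaluate each candidate on input x1=0, x2=1, x3=0, x4=0, x5=0:
  U11 stuck-at-0: U1=0, U2=1, U3=1, U4=0, U5=0, U6=0, U7=0, U8=0, U9=0, U10=0, U11=0 [stuck-at-0] → Y1=0, Y2=0 — eliminated
  U9 stuck-at-1: U1=0, U2=1, U3=1, U4=0, U5=0, U6=0, U7=0, U8=0, U9=1 [stuck-at-1], U10=1, U11=0 → Y1=1, Y2=0 — matches
Only U9 stuck-at-1 reproduces the observed Y1=1, Y2=0.

U9 stuck-at-1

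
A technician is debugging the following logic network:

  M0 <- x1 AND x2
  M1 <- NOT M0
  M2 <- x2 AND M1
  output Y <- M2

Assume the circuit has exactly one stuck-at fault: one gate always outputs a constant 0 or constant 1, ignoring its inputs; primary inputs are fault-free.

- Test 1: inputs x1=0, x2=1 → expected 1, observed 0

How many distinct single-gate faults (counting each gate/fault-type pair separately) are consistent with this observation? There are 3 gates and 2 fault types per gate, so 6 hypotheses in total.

3

Fault-free: M0=0, M1=1, M2=1 → 1. Observed 0.
  M0 stuck-at-0: output 1 ✗
  M0 stuck-at-1: output 0 ✓
  M1 stuck-at-0: output 0 ✓
  M1 stuck-at-1: output 1 ✗
  M2 stuck-at-0: output 0 ✓
  M2 stuck-at-1: output 1 ✗
Consistent faults: {M0 stuck-at-1, M1 stuck-at-0, M2 stuck-at-0} — 3 in all.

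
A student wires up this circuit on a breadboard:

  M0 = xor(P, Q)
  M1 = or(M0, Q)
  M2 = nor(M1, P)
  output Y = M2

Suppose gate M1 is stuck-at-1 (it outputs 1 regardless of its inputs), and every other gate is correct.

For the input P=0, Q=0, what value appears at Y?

Propagate with M1 forced: M0=0, M1=1 [stuck-at-1], M2=0.
So Y = 0. (Without the fault it would be 1.)

0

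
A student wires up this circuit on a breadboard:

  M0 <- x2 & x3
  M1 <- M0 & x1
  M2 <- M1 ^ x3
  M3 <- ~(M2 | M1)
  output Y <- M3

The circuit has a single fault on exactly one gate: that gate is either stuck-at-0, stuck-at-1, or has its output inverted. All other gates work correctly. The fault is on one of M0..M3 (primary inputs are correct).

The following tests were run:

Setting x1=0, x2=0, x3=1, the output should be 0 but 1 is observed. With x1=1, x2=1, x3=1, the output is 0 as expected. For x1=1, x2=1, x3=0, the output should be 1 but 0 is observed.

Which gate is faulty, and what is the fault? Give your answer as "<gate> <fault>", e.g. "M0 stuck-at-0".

M2 inverted output

Fault-free values for test 1 (x1=0, x2=0, x3=1): M0=0, M1=0, M2=1, M3=0, giving Y=0. Observed 1.
Test 1: faults giving observed 1 are {M2 stuck-at-0, M2 inverted output, M3 stuck-at-1, M3 inverted output}.
Test 2 (x1=1, x2=1, x3=1): fault-free M0=1, M1=1, M2=0, M3=0 → 0; observed 0. Eliminates M3 stuck-at-1, M3 inverted output.
Test 3 (x1=1, x2=1, x3=0): fault-free M0=0, M1=0, M2=0, M3=1 → 1; observed 0. Eliminates M2 stuck-at-0.
Only M2 inverted output is consistent with every test.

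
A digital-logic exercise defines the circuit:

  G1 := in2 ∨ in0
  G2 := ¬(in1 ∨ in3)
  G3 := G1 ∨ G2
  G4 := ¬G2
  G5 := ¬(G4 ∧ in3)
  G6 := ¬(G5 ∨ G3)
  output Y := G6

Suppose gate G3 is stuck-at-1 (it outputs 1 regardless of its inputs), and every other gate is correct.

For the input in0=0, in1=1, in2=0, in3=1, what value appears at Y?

0

Propagate with G3 forced: G1=0, G2=0, G3=1 [stuck-at-1], G4=1, G5=0, G6=0.
So Y = 0. (Without the fault it would be 1.)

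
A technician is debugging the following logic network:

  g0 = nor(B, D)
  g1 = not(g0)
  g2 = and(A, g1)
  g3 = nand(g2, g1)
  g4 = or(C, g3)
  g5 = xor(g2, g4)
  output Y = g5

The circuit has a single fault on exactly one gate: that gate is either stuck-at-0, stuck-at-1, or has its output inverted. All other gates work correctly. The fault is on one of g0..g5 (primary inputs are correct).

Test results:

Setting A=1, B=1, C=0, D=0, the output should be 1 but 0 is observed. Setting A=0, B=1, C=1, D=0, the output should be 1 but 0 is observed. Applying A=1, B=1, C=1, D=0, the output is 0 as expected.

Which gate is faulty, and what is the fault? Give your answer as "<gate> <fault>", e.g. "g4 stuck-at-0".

g5 stuck-at-0

Fault-free values for test 1 (A=1, B=1, C=0, D=0): g0=0, g1=1, g2=1, g3=0, g4=0, g5=1, giving Y=1. Observed 0.
Test 1: faults giving observed 0 are {g3 stuck-at-1, g3 inverted output, g4 stuck-at-1, g4 inverted output, g5 stuck-at-0, g5 inverted output}.
Test 2 (A=0, B=1, C=1, D=0): fault-free g0=0, g1=1, g2=0, g3=1, g4=1, g5=1 → 1; observed 0. Eliminates g3 stuck-at-1, g3 inverted output, g4 stuck-at-1.
Test 3 (A=1, B=1, C=1, D=0): fault-free g0=0, g1=1, g2=1, g3=0, g4=1, g5=0 → 0; observed 0. Eliminates g4 inverted output, g5 inverted output.
Only g5 stuck-at-0 is consistent with every test.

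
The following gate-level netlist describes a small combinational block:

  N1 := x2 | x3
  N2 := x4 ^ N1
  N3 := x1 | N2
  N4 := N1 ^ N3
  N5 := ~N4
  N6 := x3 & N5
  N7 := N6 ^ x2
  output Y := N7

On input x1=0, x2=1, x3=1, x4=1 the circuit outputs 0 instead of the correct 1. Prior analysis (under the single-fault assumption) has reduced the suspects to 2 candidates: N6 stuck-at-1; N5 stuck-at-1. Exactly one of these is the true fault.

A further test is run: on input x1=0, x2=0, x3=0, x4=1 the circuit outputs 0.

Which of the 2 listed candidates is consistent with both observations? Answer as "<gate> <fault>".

N5 stuck-at-1

Evaluate each candidate on input x1=0, x2=0, x3=0, x4=1:
  N6 stuck-at-1: N1=0, N2=1, N3=1, N4=1, N5=0, N6=1 [stuck-at-1], N7=1 → 1 — eliminated
  N5 stuck-at-1: N1=0, N2=1, N3=1, N4=1, N5=1 [stuck-at-1], N6=0, N7=0 → 0 — matches
Only N5 stuck-at-1 reproduces the observed 0.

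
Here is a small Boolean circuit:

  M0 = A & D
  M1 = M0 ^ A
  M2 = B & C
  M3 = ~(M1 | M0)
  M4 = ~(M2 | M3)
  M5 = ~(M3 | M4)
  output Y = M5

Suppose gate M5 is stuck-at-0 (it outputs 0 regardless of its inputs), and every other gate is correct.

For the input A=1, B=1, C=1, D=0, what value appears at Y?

Propagate with M5 forced: M0=0, M1=1, M2=1, M3=0, M4=0, M5=0 [stuck-at-0].
So Y = 0. (Without the fault it would be 1.)

0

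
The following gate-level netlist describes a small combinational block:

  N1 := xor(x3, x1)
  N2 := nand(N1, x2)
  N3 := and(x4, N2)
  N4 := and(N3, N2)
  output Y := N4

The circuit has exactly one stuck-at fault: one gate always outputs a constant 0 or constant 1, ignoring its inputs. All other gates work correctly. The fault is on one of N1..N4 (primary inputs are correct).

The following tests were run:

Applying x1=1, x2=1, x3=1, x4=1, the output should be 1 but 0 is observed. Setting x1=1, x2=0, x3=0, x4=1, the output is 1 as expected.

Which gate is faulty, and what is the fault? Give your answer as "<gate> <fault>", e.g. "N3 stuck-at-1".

N1 stuck-at-1

Fault-free values for test 1 (x1=1, x2=1, x3=1, x4=1): N1=0, N2=1, N3=1, N4=1, giving Y=1. Observed 0.
Test 1: faults giving observed 0 are {N1 stuck-at-1, N2 stuck-at-0, N3 stuck-at-0, N4 stuck-at-0}.
Test 2 (x1=1, x2=0, x3=0, x4=1): fault-free N1=1, N2=1, N3=1, N4=1 → 1; observed 1. Eliminates N2 stuck-at-0, N3 stuck-at-0, N4 stuck-at-0.
Only N1 stuck-at-1 is consistent with every test.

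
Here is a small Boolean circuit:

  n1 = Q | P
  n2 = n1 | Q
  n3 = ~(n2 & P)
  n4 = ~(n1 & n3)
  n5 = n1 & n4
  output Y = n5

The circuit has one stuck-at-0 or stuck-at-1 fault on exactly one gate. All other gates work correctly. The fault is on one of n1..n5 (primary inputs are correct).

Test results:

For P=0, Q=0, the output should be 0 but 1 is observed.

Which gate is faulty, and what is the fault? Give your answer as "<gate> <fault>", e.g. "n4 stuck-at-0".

Fault-free values for test 1 (P=0, Q=0): n1=0, n2=0, n3=1, n4=1, n5=0, giving Y=0. Observed 1.
Test 1: faults giving observed 1 are {n5 stuck-at-1}.
Only n5 stuck-at-1 is consistent with every test.

n5 stuck-at-1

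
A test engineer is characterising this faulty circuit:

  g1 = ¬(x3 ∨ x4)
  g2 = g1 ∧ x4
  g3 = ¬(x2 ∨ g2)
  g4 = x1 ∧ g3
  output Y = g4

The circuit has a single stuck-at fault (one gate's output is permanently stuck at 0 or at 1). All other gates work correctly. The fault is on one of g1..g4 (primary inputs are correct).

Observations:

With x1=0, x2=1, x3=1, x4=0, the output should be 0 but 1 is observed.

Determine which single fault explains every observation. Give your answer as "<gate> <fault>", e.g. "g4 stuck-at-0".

Fault-free values for test 1 (x1=0, x2=1, x3=1, x4=0): g1=0, g2=0, g3=0, g4=0, giving Y=0. Observed 1.
Test 1: faults giving observed 1 are {g4 stuck-at-1}.
Only g4 stuck-at-1 is consistent with every test.

g4 stuck-at-1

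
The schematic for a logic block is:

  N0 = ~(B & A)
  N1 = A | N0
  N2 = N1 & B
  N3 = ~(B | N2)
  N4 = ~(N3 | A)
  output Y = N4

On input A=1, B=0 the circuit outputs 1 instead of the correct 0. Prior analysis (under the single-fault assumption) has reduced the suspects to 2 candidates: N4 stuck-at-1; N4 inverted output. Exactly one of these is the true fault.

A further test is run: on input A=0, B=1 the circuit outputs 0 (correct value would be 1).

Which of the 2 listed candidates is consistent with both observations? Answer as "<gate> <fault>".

Evaluate each candidate on input A=0, B=1:
  N4 stuck-at-1: N0=1, N1=1, N2=1, N3=0, N4=1 [stuck-at-1] → 1 — eliminated
  N4 inverted output: N0=1, N1=1, N2=1, N3=0, N4=0 [inverted output] → 0 — matches
Only N4 inverted output reproduces the observed 0.

N4 inverted output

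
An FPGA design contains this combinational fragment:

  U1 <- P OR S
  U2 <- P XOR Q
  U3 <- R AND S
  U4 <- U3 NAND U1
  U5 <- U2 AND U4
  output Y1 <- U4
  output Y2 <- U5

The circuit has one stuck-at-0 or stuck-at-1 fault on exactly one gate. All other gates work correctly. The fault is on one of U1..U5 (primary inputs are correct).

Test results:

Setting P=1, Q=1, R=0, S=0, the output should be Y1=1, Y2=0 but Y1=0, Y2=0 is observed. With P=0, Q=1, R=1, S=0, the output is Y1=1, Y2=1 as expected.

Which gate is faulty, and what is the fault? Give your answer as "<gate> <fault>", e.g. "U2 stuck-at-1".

Fault-free values for test 1 (P=1, Q=1, R=0, S=0): U1=1, U2=0, U3=0, U4=1, U5=0, giving Y1=1, Y2=0. Observed Y1=0, Y2=0.
Test 1: faults giving observed Y1=0, Y2=0 are {U3 stuck-at-1, U4 stuck-at-0}.
Test 2 (P=0, Q=1, R=1, S=0): fault-free U1=0, U2=1, U3=0, U4=1, U5=1 → Y1=1, Y2=1; observed Y1=1, Y2=1. Eliminates U4 stuck-at-0.
Only U3 stuck-at-1 is consistent with every test.

U3 stuck-at-1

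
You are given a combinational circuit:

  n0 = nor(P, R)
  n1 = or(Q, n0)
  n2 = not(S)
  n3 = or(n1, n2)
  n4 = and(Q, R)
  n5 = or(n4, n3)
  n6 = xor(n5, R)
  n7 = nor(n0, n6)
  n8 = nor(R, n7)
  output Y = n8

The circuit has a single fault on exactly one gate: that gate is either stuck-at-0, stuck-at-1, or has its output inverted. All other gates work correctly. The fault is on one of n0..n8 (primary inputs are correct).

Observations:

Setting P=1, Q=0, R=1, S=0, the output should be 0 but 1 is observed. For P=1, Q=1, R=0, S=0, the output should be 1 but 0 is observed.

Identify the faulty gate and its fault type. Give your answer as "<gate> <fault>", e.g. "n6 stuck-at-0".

Fault-free values for test 1 (P=1, Q=0, R=1, S=0): n0=0, n1=0, n2=1, n3=1, n4=0, n5=1, n6=0, n7=1, n8=0, giving Y=0. Observed 1.
Test 1: faults giving observed 1 are {n8 stuck-at-1, n8 inverted output}.
Test 2 (P=1, Q=1, R=0, S=0): fault-free n0=0, n1=1, n2=1, n3=1, n4=0, n5=1, n6=1, n7=0, n8=1 → 1; observed 0. Eliminates n8 stuck-at-1.
Only n8 inverted output is consistent with every test.

n8 inverted output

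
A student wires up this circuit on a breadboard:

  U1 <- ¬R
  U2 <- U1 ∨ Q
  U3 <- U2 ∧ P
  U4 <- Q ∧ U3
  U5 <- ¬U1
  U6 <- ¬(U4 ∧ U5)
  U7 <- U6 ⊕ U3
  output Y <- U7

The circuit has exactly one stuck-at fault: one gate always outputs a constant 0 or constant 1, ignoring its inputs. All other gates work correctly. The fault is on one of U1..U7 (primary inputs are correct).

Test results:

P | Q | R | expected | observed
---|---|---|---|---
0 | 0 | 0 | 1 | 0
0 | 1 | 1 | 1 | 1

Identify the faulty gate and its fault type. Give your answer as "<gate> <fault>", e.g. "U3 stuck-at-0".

U3 stuck-at-1

Fault-free values for test 1 (P=0, Q=0, R=0): U1=1, U2=1, U3=0, U4=0, U5=0, U6=1, U7=1, giving Y=1. Observed 0.
Test 1: faults giving observed 0 are {U3 stuck-at-1, U6 stuck-at-0, U7 stuck-at-0}.
Test 2 (P=0, Q=1, R=1): fault-free U1=0, U2=1, U3=0, U4=0, U5=1, U6=1, U7=1 → 1; observed 1. Eliminates U6 stuck-at-0, U7 stuck-at-0.
Only U3 stuck-at-1 is consistent with every test.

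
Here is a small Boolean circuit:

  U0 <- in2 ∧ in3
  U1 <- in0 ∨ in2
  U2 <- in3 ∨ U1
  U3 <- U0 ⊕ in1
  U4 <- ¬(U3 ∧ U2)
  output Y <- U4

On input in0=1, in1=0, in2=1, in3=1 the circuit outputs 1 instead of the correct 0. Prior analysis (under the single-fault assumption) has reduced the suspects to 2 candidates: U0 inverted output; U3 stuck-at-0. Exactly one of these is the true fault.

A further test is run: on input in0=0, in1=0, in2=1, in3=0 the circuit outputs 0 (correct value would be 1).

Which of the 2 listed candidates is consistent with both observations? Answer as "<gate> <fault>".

U0 inverted output

Evaluate each candidate on input in0=0, in1=0, in2=1, in3=0:
  U0 inverted output: U0=1 [inverted output], U1=1, U2=1, U3=1, U4=0 → 0 — matches
  U3 stuck-at-0: U0=0, U1=1, U2=1, U3=0 [stuck-at-0], U4=1 → 1 — eliminated
Only U0 inverted output reproduces the observed 0.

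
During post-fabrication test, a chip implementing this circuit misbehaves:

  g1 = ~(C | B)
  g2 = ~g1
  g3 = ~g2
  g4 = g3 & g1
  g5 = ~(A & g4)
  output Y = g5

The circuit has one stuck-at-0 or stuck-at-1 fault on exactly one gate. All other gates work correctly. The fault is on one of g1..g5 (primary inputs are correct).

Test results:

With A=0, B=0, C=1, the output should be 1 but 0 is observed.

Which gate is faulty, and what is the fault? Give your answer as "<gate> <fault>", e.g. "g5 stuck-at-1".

Fault-free values for test 1 (A=0, B=0, C=1): g1=0, g2=1, g3=0, g4=0, g5=1, giving Y=1. Observed 0.
Test 1: faults giving observed 0 are {g5 stuck-at-0}.
Only g5 stuck-at-0 is consistent with every test.

g5 stuck-at-0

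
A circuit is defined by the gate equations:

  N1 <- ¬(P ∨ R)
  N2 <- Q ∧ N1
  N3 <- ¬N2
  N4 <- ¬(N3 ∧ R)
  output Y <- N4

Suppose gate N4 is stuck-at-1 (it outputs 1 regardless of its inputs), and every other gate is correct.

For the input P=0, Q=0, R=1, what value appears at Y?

Propagate with N4 forced: N1=0, N2=0, N3=1, N4=1 [stuck-at-1].
So Y = 1. (Without the fault it would be 0.)

1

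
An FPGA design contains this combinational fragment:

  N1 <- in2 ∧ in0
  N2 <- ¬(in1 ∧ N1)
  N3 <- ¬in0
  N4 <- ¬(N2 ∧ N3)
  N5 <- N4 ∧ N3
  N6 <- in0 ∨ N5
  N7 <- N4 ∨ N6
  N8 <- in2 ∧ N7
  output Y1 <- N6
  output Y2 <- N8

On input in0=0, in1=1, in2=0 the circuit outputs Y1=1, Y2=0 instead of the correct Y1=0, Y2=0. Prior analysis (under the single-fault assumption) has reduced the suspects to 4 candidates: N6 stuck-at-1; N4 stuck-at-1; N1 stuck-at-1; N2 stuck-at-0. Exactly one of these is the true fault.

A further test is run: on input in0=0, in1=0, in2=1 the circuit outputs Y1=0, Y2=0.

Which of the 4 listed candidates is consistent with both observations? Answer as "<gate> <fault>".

Evaluate each candidate on input in0=0, in1=0, in2=1:
  N6 stuck-at-1: N1=0, N2=1, N3=1, N4=0, N5=0, N6=1 [stuck-at-1], N7=1, N8=1 → Y1=1, Y2=1 — eliminated
  N4 stuck-at-1: N1=0, N2=1, N3=1, N4=1 [stuck-at-1], N5=1, N6=1, N7=1, N8=1 → Y1=1, Y2=1 — eliminated
  N1 stuck-at-1: N1=1 [stuck-at-1], N2=1, N3=1, N4=0, N5=0, N6=0, N7=0, N8=0 → Y1=0, Y2=0 — matches
  N2 stuck-at-0: N1=0, N2=0 [stuck-at-0], N3=1, N4=1, N5=1, N6=1, N7=1, N8=1 → Y1=1, Y2=1 — eliminated
Only N1 stuck-at-1 reproduces the observed Y1=0, Y2=0.

N1 stuck-at-1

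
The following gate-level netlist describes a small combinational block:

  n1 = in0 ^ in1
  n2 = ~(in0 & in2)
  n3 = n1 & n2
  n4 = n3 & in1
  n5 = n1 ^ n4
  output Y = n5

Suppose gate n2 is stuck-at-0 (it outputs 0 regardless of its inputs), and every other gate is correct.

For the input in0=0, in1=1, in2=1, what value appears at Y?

1

Propagate with n2 forced: n1=1, n2=0 [stuck-at-0], n3=0, n4=0, n5=1.
So Y = 1. (Without the fault it would be 0.)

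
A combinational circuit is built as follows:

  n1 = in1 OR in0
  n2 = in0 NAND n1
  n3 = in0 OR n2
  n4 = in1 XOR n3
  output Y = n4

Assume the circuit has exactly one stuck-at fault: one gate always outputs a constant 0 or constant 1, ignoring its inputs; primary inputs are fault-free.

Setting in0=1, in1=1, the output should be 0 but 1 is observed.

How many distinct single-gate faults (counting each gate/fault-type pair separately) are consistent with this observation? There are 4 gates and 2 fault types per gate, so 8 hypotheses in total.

2

Fault-free: n1=1, n2=0, n3=1, n4=0 → 0. Observed 1.
  n1 stuck-at-0: output 0 ✗
  n1 stuck-at-1: output 0 ✗
  n2 stuck-at-0: output 0 ✗
  n2 stuck-at-1: output 0 ✗
  n3 stuck-at-0: output 1 ✓
  n3 stuck-at-1: output 0 ✗
  n4 stuck-at-0: output 0 ✗
  n4 stuck-at-1: output 1 ✓
Consistent faults: {n3 stuck-at-0, n4 stuck-at-1} — 2 in all.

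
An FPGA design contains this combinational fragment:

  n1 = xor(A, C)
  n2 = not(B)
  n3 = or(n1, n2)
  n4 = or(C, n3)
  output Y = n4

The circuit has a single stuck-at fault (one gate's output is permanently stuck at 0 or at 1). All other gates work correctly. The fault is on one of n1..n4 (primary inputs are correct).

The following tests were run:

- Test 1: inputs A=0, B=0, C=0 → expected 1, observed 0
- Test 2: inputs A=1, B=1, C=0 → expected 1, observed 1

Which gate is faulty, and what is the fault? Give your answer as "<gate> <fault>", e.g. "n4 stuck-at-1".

n2 stuck-at-0

Fault-free values for test 1 (A=0, B=0, C=0): n1=0, n2=1, n3=1, n4=1, giving Y=1. Observed 0.
Test 1: faults giving observed 0 are {n2 stuck-at-0, n3 stuck-at-0, n4 stuck-at-0}.
Test 2 (A=1, B=1, C=0): fault-free n1=1, n2=0, n3=1, n4=1 → 1; observed 1. Eliminates n3 stuck-at-0, n4 stuck-at-0.
Only n2 stuck-at-0 is consistent with every test.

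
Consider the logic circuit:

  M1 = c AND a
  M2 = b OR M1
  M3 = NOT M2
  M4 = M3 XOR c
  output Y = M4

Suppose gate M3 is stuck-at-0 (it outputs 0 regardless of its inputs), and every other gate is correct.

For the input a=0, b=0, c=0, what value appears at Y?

Propagate with M3 forced: M1=0, M2=0, M3=0 [stuck-at-0], M4=0.
So Y = 0. (Without the fault it would be 1.)

0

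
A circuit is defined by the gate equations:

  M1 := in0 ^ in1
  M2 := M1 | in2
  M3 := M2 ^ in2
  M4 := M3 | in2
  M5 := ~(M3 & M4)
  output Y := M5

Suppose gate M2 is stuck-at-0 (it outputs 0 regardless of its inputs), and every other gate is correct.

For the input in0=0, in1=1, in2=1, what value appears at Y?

Propagate with M2 forced: M1=1, M2=0 [stuck-at-0], M3=1, M4=1, M5=0.
So Y = 0. (Without the fault it would be 1.)

0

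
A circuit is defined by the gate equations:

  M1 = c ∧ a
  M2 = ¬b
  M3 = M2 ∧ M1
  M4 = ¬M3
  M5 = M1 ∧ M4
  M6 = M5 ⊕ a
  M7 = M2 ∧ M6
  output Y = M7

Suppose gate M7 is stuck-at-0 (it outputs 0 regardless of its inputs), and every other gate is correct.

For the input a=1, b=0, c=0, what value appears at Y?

0

Propagate with M7 forced: M1=0, M2=1, M3=0, M4=1, M5=0, M6=1, M7=0 [stuck-at-0].
So Y = 0. (Without the fault it would be 1.)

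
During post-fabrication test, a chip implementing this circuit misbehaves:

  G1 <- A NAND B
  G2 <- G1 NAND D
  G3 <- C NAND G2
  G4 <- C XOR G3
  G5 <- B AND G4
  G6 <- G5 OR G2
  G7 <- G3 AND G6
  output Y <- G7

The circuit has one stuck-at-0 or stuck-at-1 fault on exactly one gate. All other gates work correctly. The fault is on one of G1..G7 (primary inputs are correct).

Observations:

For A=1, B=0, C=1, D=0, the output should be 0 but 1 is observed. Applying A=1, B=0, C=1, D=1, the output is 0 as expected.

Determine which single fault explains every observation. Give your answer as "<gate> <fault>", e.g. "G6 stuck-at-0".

G3 stuck-at-1

Fault-free values for test 1 (A=1, B=0, C=1, D=0): G1=1, G2=1, G3=0, G4=1, G5=0, G6=1, G7=0, giving Y=0. Observed 1.
Test 1: faults giving observed 1 are {G3 stuck-at-1, G7 stuck-at-1}.
Test 2 (A=1, B=0, C=1, D=1): fault-free G1=1, G2=0, G3=1, G4=0, G5=0, G6=0, G7=0 → 0; observed 0. Eliminates G7 stuck-at-1.
Only G3 stuck-at-1 is consistent with every test.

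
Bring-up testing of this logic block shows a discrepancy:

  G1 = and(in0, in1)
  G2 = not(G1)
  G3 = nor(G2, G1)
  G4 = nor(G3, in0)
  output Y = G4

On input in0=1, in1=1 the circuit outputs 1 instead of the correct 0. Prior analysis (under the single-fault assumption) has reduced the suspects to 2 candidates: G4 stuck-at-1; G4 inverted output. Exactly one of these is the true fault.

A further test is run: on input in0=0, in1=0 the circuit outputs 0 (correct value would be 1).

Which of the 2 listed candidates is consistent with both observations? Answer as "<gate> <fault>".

Evaluate each candidate on input in0=0, in1=0:
  G4 stuck-at-1: G1=0, G2=1, G3=0, G4=1 [stuck-at-1] → 1 — eliminated
  G4 inverted output: G1=0, G2=1, G3=0, G4=0 [inverted output] → 0 — matches
Only G4 inverted output reproduces the observed 0.

G4 inverted output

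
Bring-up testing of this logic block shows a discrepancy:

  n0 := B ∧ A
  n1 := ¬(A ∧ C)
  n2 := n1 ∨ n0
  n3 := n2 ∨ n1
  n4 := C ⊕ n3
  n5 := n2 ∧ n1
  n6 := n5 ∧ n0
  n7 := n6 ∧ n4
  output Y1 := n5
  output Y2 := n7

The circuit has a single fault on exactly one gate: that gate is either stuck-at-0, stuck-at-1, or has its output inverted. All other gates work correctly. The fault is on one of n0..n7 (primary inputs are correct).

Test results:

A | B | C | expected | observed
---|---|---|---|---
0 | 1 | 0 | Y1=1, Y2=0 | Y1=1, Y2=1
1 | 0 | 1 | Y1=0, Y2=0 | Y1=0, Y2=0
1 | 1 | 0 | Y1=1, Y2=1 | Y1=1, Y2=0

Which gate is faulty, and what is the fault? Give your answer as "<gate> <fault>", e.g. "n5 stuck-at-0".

Fault-free values for test 1 (A=0, B=1, C=0): n0=0, n1=1, n2=1, n3=1, n4=1, n5=1, n6=0, n7=0, giving Y1=1, Y2=0. Observed Y1=1, Y2=1.
Test 1: faults giving observed Y1=1, Y2=1 are {n0 stuck-at-1, n0 inverted output, n6 stuck-at-1, n6 inverted output, n7 stuck-at-1, n7 inverted output}.
Test 2 (A=1, B=0, C=1): fault-free n0=0, n1=0, n2=0, n3=0, n4=1, n5=0, n6=0, n7=0 → Y1=0, Y2=0; observed Y1=0, Y2=0. Eliminates n6 stuck-at-1, n6 inverted output, n7 stuck-at-1, n7 inverted output.
Test 3 (A=1, B=1, C=0): fault-free n0=1, n1=1, n2=1, n3=1, n4=1, n5=1, n6=1, n7=1 → Y1=1, Y2=1; observed Y1=1, Y2=0. Eliminates n0 stuck-at-1.
Only n0 inverted output is consistent with every test.

n0 inverted output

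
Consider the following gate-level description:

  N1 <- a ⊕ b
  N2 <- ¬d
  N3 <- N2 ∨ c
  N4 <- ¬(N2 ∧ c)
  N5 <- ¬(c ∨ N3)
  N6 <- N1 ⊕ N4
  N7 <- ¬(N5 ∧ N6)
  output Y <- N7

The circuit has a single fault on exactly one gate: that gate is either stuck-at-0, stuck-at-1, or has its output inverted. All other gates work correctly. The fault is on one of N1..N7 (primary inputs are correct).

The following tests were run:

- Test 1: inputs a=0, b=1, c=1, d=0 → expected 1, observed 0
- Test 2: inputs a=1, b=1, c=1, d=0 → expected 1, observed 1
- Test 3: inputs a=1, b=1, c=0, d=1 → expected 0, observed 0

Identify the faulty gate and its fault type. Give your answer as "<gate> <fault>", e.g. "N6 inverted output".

N5 stuck-at-1

Fault-free values for test 1 (a=0, b=1, c=1, d=0): N1=1, N2=1, N3=1, N4=0, N5=0, N6=1, N7=1, giving Y=1. Observed 0.
Test 1: faults giving observed 0 are {N5 stuck-at-1, N5 inverted output, N7 stuck-at-0, N7 inverted output}.
Test 2 (a=1, b=1, c=1, d=0): fault-free N1=0, N2=1, N3=1, N4=0, N5=0, N6=0, N7=1 → 1; observed 1. Eliminates N7 stuck-at-0, N7 inverted output.
Test 3 (a=1, b=1, c=0, d=1): fault-free N1=0, N2=0, N3=0, N4=1, N5=1, N6=1, N7=0 → 0; observed 0. Eliminates N5 inverted output.
Only N5 stuck-at-1 is consistent with every test.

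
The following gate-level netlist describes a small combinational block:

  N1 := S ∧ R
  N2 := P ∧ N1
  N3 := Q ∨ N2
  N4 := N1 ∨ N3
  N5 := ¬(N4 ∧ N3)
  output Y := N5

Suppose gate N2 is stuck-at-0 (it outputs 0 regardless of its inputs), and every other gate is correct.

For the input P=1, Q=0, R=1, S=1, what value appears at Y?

Propagate with N2 forced: N1=1, N2=0 [stuck-at-0], N3=0, N4=1, N5=1.
So Y = 1. (Without the fault it would be 0.)

1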